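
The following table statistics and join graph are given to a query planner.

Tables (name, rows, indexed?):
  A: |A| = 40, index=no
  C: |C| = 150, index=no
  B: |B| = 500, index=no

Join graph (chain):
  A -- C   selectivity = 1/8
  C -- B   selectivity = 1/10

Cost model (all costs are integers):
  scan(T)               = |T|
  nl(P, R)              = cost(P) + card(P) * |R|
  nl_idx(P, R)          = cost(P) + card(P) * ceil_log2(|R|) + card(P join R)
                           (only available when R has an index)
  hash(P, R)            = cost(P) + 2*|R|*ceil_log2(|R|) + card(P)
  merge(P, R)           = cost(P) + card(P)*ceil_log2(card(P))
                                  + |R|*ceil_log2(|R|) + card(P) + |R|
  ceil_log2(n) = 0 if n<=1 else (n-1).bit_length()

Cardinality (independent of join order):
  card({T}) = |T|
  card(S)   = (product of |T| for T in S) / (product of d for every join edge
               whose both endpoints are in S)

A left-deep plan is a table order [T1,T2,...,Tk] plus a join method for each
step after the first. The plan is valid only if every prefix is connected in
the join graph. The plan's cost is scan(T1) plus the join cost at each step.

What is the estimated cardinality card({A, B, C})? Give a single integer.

Tables in S: A(40), B(500), C(150)
Edges inside S: A-C(d=8), C-B(d=10)
numerator = 40 * 500 * 150 = 3000000
denominator = 8 * 10 = 80
card(S) = 3000000 / 80 = 37500

37500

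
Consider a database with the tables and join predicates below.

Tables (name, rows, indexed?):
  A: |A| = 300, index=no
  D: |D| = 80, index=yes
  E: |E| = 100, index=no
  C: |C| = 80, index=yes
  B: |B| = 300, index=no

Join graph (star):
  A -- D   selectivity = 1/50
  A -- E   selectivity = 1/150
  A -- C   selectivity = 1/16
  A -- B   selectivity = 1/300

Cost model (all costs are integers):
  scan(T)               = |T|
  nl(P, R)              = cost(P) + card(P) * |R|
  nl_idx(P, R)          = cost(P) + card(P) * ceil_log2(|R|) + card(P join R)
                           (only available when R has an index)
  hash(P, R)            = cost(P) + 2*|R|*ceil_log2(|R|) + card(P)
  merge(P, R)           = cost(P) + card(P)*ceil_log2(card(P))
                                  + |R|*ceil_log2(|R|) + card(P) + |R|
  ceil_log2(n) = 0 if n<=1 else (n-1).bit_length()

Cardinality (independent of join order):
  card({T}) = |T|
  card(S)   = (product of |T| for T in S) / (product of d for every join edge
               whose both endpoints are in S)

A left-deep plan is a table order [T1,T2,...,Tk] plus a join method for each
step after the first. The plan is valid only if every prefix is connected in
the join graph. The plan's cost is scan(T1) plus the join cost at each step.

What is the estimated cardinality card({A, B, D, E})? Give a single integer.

320

Tables in S: A(300), B(300), D(80), E(100)
Edges inside S: A-D(d=50), A-E(d=150), A-B(d=300)
numerator = 300 * 300 * 80 * 100 = 720000000
denominator = 50 * 150 * 300 = 2250000
card(S) = 720000000 / 2250000 = 320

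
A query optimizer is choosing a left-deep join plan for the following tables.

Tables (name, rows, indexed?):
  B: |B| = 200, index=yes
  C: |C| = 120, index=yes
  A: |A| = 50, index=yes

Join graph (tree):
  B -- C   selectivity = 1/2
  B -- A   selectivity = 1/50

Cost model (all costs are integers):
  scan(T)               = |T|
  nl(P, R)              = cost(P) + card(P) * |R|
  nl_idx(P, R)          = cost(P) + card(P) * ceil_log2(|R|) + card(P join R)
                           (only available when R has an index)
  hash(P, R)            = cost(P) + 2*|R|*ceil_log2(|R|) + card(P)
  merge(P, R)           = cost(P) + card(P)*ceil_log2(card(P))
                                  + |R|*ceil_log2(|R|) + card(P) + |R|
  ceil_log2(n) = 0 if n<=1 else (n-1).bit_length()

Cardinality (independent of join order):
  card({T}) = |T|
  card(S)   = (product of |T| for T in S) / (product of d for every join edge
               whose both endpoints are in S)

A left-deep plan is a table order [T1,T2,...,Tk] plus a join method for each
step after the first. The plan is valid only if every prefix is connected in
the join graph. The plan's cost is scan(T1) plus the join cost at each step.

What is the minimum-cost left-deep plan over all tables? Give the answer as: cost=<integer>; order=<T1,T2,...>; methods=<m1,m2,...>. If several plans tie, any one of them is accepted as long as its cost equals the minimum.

Selinger DP (subsets sized 1..n):
  {B}: scan cost=200, card=200
  {C}: scan cost=120, card=120
  {A}: scan cost=50, card=50
  {BC}: card=12000; try (C,hash)→2080, (B,merge)→2880, (C,merge)→2960, (B,hash)→3440, (B,nl_idx)→13080, (C,nl_idx)→13600 …(+2); best=2080 via (C,hash)
  {AB}: card=200; try (B,nl_idx)→650, (A,hash)→1000, (A,nl_idx)→1600, (B,merge)→2200, (A,merge)→2350, (B,hash)→3300 …(+2); best=650 via (B,nl_idx)
  {ABC}: card=12000; try (C,hash)→2530, (C,merge)→3410, (C,nl_idx)→14050, (A,hash)→14680, (C,nl)→24650, (A,nl_idx)→86080 …(+2); best=2530 via (C,hash)

cost=2530; order=A,B,C; methods=nl_idx,hash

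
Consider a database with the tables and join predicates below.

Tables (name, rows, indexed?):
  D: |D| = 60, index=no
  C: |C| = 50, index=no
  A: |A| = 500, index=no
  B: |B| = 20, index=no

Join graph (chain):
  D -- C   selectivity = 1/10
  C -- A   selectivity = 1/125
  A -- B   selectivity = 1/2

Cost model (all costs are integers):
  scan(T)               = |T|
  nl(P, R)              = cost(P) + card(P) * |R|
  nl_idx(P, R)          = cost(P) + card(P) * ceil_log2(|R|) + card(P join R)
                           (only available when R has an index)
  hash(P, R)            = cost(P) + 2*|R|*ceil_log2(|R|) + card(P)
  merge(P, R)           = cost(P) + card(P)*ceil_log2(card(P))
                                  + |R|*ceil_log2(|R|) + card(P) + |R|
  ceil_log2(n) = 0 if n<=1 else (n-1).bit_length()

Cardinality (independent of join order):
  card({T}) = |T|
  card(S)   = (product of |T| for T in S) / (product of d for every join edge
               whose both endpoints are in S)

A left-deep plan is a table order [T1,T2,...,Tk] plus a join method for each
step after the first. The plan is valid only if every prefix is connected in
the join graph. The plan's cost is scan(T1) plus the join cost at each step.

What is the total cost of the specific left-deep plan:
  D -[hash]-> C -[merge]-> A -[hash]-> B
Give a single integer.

step 1: scan D: cost=60, card=60
step 2: join C via hash
    card(P join C) = 60*50/(10) = 300
    cost = 60 + 2*50*6 + 60 = 720
step 3: join A via merge
    card(P join A) = 300*500/(125) = 1200
    cost = 720 + 300*9 + 500*9 + 300 + 500 = 8720
step 4: join B via hash
    card(P join B) = 1200*20/(2) = 12000
    cost = 8720 + 2*20*5 + 1200 = 10120

10120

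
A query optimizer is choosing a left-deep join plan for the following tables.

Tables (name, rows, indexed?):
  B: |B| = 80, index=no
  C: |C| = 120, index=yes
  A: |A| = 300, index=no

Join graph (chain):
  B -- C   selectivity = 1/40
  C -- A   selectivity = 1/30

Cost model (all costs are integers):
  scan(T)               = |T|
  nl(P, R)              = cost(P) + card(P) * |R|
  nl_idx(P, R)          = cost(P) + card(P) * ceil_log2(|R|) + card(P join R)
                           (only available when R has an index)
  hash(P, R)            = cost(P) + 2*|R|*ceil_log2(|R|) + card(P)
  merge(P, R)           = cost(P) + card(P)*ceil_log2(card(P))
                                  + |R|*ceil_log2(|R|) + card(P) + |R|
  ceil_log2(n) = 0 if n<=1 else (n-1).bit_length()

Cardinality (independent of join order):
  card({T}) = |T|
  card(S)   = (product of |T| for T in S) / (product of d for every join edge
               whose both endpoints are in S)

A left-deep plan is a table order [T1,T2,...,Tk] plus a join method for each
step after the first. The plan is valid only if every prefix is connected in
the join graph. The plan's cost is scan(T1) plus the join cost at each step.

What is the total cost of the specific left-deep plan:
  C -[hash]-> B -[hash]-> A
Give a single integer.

7000

step 1: scan C: cost=120, card=120
step 2: join B via hash
    card(P join B) = 120*80/(40) = 240
    cost = 120 + 2*80*7 + 120 = 1360
step 3: join A via hash
    card(P join A) = 240*300/(30) = 2400
    cost = 1360 + 2*300*9 + 240 = 7000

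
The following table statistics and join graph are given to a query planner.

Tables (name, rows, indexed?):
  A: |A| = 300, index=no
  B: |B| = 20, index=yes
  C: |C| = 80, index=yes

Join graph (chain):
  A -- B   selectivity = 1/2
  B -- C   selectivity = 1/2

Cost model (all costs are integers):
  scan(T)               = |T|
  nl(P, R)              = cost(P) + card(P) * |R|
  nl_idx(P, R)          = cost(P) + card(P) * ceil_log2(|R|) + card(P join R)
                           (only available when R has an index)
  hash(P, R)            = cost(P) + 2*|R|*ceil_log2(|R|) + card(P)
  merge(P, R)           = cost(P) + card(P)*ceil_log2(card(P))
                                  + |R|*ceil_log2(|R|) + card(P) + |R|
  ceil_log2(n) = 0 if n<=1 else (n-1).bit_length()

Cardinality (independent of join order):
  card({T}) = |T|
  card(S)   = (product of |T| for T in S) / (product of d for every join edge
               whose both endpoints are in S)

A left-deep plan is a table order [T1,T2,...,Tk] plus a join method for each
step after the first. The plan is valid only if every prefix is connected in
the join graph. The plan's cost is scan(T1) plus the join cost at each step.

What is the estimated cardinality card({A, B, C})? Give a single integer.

120000

Tables in S: A(300), B(20), C(80)
Edges inside S: A-B(d=2), B-C(d=2)
numerator = 300 * 20 * 80 = 480000
denominator = 2 * 2 = 4
card(S) = 480000 / 4 = 120000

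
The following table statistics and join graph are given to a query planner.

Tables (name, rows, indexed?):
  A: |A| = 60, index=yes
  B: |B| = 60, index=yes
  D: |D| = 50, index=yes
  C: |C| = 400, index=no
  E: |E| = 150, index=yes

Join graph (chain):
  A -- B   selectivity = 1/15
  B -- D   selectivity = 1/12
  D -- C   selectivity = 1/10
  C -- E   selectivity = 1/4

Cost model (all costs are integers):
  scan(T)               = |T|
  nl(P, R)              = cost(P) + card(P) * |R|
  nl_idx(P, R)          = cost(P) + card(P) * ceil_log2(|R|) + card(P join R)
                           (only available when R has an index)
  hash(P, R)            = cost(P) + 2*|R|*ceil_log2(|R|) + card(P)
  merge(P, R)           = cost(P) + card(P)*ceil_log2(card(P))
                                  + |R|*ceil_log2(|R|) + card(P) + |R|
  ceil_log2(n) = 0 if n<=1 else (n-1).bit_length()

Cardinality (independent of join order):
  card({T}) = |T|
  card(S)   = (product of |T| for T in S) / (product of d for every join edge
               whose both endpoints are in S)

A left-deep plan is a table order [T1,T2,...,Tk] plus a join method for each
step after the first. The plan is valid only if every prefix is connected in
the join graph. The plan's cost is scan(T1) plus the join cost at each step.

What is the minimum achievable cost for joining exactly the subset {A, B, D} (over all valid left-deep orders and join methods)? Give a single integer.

Selinger DP over subsets of {A,B,D}:
  {A}: scan cost=60, card=60
  {B}: scan cost=60, card=60
  {D}: scan cost=50, card=50
  {AB}: card=240; try (B,nl_idx)→660, (A,nl_idx)→660, (B,hash)→840, (A,hash)→840, (B,merge)→900, (A,merge)→900 …(+2); best=660 via (B,nl_idx)
  {BD}: card=250; try (B,nl_idx)→600, (D,nl_idx)→670, (D,hash)→720, (B,hash)→820, (B,merge)→820, (D,merge)→830 …(+2); best=600 via (B,nl_idx)
  {ABD}: card=1000; try (D,hash)→1500, (A,hash)→1570, (D,nl_idx)→3100, (A,nl_idx)→3100, (D,merge)→3170, (A,merge)→3270 …(+2); best=1500 via (D,hash)

1500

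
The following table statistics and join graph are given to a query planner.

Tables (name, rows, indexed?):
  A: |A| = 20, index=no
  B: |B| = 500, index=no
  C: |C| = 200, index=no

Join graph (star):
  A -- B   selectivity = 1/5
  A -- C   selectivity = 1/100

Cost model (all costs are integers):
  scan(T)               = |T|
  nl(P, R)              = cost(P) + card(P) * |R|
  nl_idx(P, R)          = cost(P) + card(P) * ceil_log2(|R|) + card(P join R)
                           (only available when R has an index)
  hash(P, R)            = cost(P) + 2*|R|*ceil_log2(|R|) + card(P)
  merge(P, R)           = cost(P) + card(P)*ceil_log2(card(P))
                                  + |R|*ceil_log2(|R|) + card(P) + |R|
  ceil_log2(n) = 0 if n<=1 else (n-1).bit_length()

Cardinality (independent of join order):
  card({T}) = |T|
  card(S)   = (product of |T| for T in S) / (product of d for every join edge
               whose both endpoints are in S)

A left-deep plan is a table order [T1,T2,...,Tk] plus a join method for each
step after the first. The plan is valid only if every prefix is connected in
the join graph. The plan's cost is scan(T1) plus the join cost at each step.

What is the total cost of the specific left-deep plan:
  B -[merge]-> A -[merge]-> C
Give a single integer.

step 1: scan B: cost=500, card=500
step 2: join A via merge
    card(P join A) = 500*20/(5) = 2000
    cost = 500 + 500*9 + 20*5 + 500 + 20 = 5620
step 3: join C via merge
    card(P join C) = 2000*200/(100) = 4000
    cost = 5620 + 2000*11 + 200*8 + 2000 + 200 = 31420

31420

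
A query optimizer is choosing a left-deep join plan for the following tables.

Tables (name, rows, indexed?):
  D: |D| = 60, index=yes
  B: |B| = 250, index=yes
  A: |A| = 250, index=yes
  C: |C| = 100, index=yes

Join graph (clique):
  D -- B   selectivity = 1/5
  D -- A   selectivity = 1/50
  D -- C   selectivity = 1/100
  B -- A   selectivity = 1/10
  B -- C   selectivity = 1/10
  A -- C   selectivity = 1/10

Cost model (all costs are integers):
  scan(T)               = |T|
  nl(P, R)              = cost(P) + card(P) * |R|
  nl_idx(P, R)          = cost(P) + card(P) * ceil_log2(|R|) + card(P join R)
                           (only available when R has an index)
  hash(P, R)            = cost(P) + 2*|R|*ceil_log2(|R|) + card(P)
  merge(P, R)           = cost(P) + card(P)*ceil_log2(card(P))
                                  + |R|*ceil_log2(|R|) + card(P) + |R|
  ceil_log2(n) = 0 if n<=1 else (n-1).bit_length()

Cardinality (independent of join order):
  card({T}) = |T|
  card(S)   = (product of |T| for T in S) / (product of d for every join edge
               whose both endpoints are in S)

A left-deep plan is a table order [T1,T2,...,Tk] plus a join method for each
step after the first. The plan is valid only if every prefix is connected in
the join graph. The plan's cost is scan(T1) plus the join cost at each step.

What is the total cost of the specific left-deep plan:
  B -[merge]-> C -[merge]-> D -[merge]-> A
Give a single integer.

41470

step 1: scan B: cost=250, card=250
step 2: join C via merge
    card(P join C) = 250*100/(10) = 2500
    cost = 250 + 250*8 + 100*7 + 250 + 100 = 3300
step 3: join D via merge
    card(P join D) = 2500*60/(5*100) = 300
    cost = 3300 + 2500*12 + 60*6 + 2500 + 60 = 36220
step 4: join A via merge
    card(P join A) = 300*250/(50*10*10) = 15
    cost = 36220 + 300*9 + 250*8 + 300 + 250 = 41470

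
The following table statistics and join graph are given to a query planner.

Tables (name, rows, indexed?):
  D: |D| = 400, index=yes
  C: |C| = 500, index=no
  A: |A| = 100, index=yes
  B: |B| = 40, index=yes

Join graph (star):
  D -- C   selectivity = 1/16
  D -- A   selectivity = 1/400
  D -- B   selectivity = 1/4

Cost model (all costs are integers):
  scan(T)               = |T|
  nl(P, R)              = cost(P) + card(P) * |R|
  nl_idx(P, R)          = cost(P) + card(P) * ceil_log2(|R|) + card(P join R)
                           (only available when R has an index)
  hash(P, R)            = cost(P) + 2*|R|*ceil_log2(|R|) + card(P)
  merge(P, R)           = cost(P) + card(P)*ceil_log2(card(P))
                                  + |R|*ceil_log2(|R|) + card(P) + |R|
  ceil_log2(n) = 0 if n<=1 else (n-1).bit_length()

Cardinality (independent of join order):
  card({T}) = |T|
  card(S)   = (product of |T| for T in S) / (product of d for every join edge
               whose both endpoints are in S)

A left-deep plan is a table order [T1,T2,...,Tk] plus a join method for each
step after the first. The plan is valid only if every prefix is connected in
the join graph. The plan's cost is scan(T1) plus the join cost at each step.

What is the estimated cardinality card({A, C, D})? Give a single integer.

Tables in S: A(100), C(500), D(400)
Edges inside S: D-C(d=16), D-A(d=400)
numerator = 100 * 500 * 400 = 20000000
denominator = 16 * 400 = 6400
card(S) = 20000000 / 6400 = 3125

3125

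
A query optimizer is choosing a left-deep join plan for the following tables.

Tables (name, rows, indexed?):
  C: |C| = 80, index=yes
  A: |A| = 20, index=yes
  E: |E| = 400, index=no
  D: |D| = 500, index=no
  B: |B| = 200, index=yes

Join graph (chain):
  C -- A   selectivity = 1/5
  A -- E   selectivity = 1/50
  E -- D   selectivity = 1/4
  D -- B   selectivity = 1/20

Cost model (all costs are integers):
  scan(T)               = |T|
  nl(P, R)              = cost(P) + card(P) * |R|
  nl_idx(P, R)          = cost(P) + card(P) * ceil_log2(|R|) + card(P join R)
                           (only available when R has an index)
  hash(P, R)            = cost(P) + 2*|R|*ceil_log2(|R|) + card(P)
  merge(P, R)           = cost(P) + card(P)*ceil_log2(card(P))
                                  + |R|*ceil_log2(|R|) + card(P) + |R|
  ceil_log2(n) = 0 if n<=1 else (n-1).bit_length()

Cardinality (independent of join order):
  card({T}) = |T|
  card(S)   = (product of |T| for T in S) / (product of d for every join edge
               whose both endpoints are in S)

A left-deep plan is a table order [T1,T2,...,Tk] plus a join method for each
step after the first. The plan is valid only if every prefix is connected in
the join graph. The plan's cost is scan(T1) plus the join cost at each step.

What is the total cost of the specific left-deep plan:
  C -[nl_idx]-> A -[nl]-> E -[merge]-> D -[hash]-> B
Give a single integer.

490280

step 1: scan C: cost=80, card=80
step 2: join A via nl_idx
    card(P join A) = 80*20/(5) = 320
    cost = 80 + 80*5 + 320 = 800
step 3: join E via nl
    card(P join E) = 320*400/(50) = 2560
    cost = 800 + 320*400 = 128800
step 4: join D via merge
    card(P join D) = 2560*500/(4) = 320000
    cost = 128800 + 2560*12 + 500*9 + 2560 + 500 = 167080
step 5: join B via hash
    card(P join B) = 320000*200/(20) = 3200000
    cost = 167080 + 2*200*8 + 320000 = 490280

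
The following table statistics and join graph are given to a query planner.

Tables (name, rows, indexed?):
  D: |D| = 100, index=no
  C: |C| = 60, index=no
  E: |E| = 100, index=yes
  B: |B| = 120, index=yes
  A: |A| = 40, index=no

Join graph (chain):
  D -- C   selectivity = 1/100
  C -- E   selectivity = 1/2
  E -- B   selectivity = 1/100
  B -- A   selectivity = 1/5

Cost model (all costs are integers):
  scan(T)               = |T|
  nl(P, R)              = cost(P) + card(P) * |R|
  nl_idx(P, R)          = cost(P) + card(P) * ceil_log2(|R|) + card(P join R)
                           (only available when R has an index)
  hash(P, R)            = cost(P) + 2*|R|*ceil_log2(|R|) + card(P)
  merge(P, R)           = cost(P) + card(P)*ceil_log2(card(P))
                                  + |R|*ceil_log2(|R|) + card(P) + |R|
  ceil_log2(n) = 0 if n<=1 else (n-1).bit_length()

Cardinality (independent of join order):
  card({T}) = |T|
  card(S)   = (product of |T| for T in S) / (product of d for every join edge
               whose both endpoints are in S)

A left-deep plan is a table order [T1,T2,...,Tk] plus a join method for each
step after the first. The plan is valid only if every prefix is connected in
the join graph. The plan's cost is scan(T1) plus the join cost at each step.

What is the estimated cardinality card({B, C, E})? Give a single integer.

Tables in S: B(120), C(60), E(100)
Edges inside S: C-E(d=2), E-B(d=100)
numerator = 120 * 60 * 100 = 720000
denominator = 2 * 100 = 200
card(S) = 720000 / 200 = 3600

3600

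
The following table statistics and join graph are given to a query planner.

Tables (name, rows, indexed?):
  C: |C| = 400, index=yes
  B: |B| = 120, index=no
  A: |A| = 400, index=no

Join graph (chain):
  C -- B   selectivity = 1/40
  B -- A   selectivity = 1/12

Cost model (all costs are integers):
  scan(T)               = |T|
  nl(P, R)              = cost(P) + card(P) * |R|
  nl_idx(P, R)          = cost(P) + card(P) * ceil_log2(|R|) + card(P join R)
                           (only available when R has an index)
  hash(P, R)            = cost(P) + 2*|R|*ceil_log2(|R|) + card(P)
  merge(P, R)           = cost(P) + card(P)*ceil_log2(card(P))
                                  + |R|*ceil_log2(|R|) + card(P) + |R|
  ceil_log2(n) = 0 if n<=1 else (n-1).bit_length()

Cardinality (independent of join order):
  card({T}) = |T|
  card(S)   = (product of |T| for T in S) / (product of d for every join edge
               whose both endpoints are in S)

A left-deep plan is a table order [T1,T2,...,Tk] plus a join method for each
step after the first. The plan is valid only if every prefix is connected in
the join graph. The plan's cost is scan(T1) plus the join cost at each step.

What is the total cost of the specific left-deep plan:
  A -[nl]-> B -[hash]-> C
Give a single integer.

step 1: scan A: cost=400, card=400
step 2: join B via nl
    card(P join B) = 400*120/(12) = 4000
    cost = 400 + 400*120 = 48400
step 3: join C via hash
    card(P join C) = 4000*400/(40) = 40000
    cost = 48400 + 2*400*9 + 4000 = 59600

59600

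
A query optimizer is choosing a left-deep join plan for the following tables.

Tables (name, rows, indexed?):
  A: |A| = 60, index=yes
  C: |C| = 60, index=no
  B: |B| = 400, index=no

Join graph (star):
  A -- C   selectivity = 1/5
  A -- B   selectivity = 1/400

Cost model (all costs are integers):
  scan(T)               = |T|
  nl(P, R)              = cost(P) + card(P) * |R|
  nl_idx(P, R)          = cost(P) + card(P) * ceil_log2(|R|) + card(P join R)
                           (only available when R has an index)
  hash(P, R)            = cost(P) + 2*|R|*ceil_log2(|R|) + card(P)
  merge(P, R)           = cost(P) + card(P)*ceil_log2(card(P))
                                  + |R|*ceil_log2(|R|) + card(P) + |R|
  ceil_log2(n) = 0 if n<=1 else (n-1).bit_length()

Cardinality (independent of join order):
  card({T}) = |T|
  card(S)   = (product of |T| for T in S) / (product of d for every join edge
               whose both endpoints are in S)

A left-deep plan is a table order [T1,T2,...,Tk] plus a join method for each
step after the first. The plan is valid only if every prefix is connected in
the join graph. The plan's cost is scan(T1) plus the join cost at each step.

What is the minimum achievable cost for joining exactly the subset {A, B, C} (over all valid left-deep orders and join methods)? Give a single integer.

2300

Selinger DP over subsets of {A,B,C}:
  {A}: scan cost=60, card=60
  {C}: scan cost=60, card=60
  {B}: scan cost=400, card=400
  {AC}: card=720; try (C,hash)→840, (A,hash)→840, (C,merge)→900, (A,merge)→900, (A,nl_idx)→1140, (C,nl)→3660 …(+1); best=840 via (C,hash)
  {AB}: card=60; try (A,hash)→1520, (A,nl_idx)→2860, (B,merge)→4480, (A,merge)→4820, (B,hash)→7320, (B,nl)→24060 …(+1); best=1520 via (A,hash)
  {ABC}: card=720; try (C,hash)→2300, (C,merge)→2360, (C,nl)→5120, (B,hash)→8760, (B,merge)→12760, (B,nl)→288840; best=2300 via (C,hash)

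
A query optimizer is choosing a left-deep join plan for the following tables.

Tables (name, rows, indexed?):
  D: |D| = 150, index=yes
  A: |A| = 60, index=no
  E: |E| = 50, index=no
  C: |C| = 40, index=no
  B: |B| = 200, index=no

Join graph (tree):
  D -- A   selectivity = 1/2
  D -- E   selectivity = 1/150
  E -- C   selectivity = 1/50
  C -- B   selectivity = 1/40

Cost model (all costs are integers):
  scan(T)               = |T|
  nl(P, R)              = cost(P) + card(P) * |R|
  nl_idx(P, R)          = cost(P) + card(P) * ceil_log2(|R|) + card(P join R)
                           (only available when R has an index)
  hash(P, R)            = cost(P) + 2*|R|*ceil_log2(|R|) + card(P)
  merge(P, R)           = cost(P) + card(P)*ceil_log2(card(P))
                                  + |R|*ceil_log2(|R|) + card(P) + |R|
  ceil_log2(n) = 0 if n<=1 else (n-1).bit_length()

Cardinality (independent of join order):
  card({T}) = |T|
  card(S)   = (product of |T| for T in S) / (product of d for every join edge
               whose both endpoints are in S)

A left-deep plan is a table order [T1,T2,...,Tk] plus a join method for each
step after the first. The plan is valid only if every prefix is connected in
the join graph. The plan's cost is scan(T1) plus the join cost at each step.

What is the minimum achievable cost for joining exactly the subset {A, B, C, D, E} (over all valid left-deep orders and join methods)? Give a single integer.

3940

Selinger DP over subsets of {A,B,C,D,E}:
  {D}: scan cost=150, card=150
  {A}: scan cost=60, card=60
  {E}: scan cost=50, card=50
  {C}: scan cost=40, card=40
  {B}: scan cost=200, card=200
  {AD}: card=4500; try (A,hash)→1020, (D,merge)→1830, (A,merge)→1920, (D,hash)→2520, (D,nl_idx)→5040, (D,nl)→9060 …(+1); best=1020 via (A,hash)
  {DE}: card=50; try (D,nl_idx)→500, (E,hash)→900, (D,merge)→1750, (E,merge)→1850, (D,hash)→2500, (D,nl)→7550 …(+1); best=500 via (D,nl_idx)
  {CE}: card=40; try (C,hash)→580, (E,merge)→670, (E,hash)→680, (C,merge)→680, (E,nl)→2040, (C,nl)→2050; best=580 via (C,hash)
  {BC}: card=200; try (C,hash)→880, (B,merge)→2120, (C,merge)→2280, (B,hash)→3280, (B,nl)→8040, (C,nl)→8200; best=880 via (C,hash)
  {ADE}: card=1500; try (A,hash)→1270, (A,merge)→1270, (A,nl)→3500, (E,hash)→6120, (E,merge)→64370, (E,nl)→226020; best=1270 via (A,hash)
  {CDE}: card=40; try (D,nl_idx)→940, (C,hash)→1030, (C,merge)→1130, (D,merge)→2210, (C,nl)→2500, (D,hash)→3020 …(+1); best=940 via (D,nl_idx)
  {BCE}: card=200; try (E,hash)→1680, (B,merge)→2660, (E,merge)→3030, (B,hash)→3820, (B,nl)→8580, (E,nl)→10880; best=1680 via (E,hash)
  {ACDE}: card=1200; try (A,merge)→1640, (A,hash)→1700, (C,hash)→3250, (A,nl)→3340, (C,merge)→19550, (C,nl)→61270; best=1640 via (A,merge)
  {BCDE}: card=200; try (B,merge)→3020, (D,nl_idx)→3480, (B,hash)→4180, (D,hash)→4280, (D,merge)→4830, (B,nl)→8940 …(+1); best=3020 via (B,merge)
  {ABCDE}: card=6000; try (A,hash)→3940, (A,merge)→5240, (B,hash)→6040, (A,nl)→15020, (B,merge)→17840, (B,nl)→241640; best=3940 via (A,hash)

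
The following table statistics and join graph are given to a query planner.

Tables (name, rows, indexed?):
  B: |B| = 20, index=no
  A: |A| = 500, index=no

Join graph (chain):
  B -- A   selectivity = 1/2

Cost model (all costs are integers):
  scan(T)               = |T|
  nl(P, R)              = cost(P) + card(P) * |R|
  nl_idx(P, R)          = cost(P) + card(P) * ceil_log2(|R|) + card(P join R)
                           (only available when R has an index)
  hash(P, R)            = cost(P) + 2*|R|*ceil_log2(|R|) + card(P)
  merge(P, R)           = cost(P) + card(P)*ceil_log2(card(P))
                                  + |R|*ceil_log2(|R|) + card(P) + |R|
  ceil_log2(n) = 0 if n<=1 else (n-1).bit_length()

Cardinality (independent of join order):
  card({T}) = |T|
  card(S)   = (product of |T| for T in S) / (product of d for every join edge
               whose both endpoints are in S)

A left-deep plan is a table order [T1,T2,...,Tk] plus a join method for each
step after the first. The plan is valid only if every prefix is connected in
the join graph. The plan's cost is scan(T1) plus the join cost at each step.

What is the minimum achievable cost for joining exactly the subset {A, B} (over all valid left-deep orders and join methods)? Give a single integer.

1200

Selinger DP over subsets of {A,B}:
  {B}: scan cost=20, card=20
  {A}: scan cost=500, card=500
  {AB}: card=5000; try (B,hash)→1200, (A,merge)→5140, (B,merge)→5620, (A,hash)→9040, (A,nl)→10020, (B,nl)→10500; best=1200 via (B,hash)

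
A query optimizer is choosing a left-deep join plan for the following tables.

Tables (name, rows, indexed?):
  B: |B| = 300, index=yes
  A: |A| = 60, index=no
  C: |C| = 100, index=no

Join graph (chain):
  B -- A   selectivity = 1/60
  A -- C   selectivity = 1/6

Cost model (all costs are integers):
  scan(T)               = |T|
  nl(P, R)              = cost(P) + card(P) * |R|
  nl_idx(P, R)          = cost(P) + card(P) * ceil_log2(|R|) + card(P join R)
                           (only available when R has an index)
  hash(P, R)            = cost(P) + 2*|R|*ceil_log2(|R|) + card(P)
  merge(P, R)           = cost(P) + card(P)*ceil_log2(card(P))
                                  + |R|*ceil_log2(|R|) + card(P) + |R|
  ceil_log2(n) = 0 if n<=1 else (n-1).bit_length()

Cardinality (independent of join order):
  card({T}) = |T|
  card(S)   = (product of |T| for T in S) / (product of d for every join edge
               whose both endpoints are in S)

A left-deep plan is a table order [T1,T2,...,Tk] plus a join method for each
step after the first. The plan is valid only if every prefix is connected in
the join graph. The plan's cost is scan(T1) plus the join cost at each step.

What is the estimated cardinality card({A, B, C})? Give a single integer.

5000

Tables in S: A(60), B(300), C(100)
Edges inside S: B-A(d=60), A-C(d=6)
numerator = 60 * 300 * 100 = 1800000
denominator = 60 * 6 = 360
card(S) = 1800000 / 360 = 5000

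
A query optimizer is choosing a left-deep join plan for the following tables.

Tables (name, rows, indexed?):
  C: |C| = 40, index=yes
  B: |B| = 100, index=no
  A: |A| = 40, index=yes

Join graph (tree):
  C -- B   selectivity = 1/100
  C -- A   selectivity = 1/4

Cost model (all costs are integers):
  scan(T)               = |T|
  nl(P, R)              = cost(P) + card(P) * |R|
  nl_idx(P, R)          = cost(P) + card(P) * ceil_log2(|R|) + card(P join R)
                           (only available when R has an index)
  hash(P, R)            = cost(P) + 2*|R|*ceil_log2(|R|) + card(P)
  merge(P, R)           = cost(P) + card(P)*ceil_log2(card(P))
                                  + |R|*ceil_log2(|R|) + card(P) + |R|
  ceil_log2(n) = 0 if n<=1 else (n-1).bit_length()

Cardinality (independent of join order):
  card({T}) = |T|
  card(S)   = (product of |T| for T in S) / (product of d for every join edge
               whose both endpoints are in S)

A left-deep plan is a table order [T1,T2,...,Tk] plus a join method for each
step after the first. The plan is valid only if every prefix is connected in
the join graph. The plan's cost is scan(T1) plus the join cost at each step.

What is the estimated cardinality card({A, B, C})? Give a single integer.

400

Tables in S: A(40), B(100), C(40)
Edges inside S: C-B(d=100), C-A(d=4)
numerator = 40 * 100 * 40 = 160000
denominator = 100 * 4 = 400
card(S) = 160000 / 400 = 400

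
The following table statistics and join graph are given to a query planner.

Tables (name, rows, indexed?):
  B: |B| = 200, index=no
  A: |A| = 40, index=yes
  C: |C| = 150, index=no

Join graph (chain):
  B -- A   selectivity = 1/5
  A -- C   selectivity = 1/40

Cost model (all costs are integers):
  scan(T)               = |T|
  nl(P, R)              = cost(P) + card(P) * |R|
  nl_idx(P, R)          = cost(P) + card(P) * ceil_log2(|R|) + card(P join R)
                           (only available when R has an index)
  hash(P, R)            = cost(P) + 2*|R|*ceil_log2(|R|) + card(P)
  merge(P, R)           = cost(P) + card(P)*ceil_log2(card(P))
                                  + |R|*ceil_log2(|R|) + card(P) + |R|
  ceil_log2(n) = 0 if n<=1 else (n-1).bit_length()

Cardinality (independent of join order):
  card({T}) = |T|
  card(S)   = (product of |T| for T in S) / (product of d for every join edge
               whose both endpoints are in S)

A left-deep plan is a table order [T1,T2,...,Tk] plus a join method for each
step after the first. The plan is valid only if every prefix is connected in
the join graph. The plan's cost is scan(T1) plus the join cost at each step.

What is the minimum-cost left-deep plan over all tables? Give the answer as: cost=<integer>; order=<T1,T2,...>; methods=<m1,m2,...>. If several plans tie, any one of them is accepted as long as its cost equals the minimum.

cost=3930; order=C,A,B; methods=hash,merge

Selinger DP (subsets sized 1..n):
  {B}: scan cost=200, card=200
  {A}: scan cost=40, card=40
  {C}: scan cost=150, card=150
  {AB}: card=1600; try (A,hash)→880, (B,merge)→2120, (A,merge)→2280, (A,nl_idx)→3000, (B,hash)→3280, (B,nl)→8040 …(+1); best=880 via (A,hash)
  {AC}: card=150; try (A,hash)→780, (A,nl_idx)→1200, (C,merge)→1670, (A,merge)→1780, (C,hash)→2480, (C,nl)→6040 …(+1); best=780 via (A,hash)
  {ABC}: card=6000; try (B,merge)→3930, (B,hash)→4130, (C,hash)→4880, (C,merge)→21430, (B,nl)→30780, (C,nl)→240880; best=3930 via (B,merge)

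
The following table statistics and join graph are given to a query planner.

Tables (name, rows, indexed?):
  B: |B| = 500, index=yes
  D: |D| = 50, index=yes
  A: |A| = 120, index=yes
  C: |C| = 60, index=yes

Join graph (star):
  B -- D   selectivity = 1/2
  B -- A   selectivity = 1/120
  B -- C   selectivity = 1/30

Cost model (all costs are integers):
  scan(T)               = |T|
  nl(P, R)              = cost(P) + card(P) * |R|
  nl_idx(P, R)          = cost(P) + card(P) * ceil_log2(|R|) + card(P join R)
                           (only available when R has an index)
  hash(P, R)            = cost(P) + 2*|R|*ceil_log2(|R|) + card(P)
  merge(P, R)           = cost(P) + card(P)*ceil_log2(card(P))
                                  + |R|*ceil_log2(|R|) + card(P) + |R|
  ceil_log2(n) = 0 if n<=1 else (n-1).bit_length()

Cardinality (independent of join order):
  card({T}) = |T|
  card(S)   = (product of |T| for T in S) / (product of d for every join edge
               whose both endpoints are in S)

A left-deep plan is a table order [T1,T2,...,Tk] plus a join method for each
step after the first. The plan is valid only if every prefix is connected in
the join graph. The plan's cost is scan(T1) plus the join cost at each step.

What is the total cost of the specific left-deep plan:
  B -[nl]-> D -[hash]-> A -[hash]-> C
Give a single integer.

step 1: scan B: cost=500, card=500
step 2: join D via nl
    card(P join D) = 500*50/(2) = 12500
    cost = 500 + 500*50 = 25500
step 3: join A via hash
    card(P join A) = 12500*120/(120) = 12500
    cost = 25500 + 2*120*7 + 12500 = 39680
step 4: join C via hash
    card(P join C) = 12500*60/(30) = 25000
    cost = 39680 + 2*60*6 + 12500 = 52900

52900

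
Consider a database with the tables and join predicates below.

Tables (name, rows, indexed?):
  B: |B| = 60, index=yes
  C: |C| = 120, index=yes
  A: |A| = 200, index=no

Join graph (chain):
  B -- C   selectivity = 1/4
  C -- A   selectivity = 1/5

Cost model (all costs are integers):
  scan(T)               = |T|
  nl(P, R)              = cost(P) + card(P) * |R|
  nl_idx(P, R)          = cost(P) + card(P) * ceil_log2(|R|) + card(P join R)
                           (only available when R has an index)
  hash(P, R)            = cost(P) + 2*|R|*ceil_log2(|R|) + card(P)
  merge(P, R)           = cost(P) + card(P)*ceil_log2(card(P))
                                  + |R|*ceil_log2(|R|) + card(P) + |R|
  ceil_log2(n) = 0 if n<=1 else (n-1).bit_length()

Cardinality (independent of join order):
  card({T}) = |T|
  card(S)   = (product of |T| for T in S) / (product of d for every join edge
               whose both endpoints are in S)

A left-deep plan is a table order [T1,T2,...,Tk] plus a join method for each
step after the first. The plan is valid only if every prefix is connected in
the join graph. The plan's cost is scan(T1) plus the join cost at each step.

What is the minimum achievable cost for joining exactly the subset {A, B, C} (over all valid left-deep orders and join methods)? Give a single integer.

Selinger DP over subsets of {A,B,C}:
  {B}: scan cost=60, card=60
  {C}: scan cost=120, card=120
  {A}: scan cost=200, card=200
  {BC}: card=1800; try (B,hash)→960, (C,merge)→1440, (B,merge)→1500, (C,hash)→1800, (C,nl_idx)→2280, (B,nl_idx)→2640 …(+2); best=960 via (B,hash)
  {AC}: card=4800; try (C,hash)→2080, (A,merge)→2880, (C,merge)→2960, (A,hash)→3440, (C,nl_idx)→6400, (A,nl)→24120 …(+1); best=2080 via (C,hash)
  {ABC}: card=72000; try (A,hash)→5960, (B,hash)→7600, (A,merge)→24360, (B,merge)→69700, (B,nl_idx)→102880, (B,nl)→290080 …(+1); best=5960 via (A,hash)

5960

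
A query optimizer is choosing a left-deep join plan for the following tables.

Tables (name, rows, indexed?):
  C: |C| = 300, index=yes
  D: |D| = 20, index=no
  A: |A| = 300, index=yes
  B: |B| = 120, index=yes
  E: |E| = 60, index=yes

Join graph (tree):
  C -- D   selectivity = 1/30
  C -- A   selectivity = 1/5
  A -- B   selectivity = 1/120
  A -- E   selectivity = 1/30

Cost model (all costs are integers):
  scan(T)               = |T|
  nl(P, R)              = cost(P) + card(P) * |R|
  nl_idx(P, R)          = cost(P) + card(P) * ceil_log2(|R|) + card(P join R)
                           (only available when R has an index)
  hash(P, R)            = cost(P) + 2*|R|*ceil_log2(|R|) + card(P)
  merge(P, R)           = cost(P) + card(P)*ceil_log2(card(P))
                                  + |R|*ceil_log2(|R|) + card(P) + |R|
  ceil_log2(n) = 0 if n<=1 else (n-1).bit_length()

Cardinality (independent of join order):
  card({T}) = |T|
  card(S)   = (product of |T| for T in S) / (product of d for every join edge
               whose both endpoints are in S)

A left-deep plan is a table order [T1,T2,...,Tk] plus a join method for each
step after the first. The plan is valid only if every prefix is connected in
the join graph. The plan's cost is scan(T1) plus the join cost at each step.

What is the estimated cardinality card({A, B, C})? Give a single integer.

18000

Tables in S: A(300), B(120), C(300)
Edges inside S: C-A(d=5), A-B(d=120)
numerator = 300 * 120 * 300 = 10800000
denominator = 5 * 120 = 600
card(S) = 10800000 / 600 = 18000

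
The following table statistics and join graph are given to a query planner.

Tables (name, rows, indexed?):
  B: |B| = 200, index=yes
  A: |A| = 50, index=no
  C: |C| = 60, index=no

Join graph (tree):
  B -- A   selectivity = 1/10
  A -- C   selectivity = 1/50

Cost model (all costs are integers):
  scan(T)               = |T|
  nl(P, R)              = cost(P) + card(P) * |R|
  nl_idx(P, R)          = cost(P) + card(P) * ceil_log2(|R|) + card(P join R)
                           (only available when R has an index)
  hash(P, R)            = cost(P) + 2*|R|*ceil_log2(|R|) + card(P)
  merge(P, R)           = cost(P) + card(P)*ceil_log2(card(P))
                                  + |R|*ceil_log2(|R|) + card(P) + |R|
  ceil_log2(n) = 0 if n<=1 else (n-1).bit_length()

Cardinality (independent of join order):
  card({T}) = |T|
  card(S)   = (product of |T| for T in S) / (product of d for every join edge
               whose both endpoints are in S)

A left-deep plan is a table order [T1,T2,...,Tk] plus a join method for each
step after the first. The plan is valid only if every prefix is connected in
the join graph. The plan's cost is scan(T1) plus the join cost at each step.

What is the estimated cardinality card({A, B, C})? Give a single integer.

Tables in S: A(50), B(200), C(60)
Edges inside S: B-A(d=10), A-C(d=50)
numerator = 50 * 200 * 60 = 600000
denominator = 10 * 50 = 500
card(S) = 600000 / 500 = 1200

1200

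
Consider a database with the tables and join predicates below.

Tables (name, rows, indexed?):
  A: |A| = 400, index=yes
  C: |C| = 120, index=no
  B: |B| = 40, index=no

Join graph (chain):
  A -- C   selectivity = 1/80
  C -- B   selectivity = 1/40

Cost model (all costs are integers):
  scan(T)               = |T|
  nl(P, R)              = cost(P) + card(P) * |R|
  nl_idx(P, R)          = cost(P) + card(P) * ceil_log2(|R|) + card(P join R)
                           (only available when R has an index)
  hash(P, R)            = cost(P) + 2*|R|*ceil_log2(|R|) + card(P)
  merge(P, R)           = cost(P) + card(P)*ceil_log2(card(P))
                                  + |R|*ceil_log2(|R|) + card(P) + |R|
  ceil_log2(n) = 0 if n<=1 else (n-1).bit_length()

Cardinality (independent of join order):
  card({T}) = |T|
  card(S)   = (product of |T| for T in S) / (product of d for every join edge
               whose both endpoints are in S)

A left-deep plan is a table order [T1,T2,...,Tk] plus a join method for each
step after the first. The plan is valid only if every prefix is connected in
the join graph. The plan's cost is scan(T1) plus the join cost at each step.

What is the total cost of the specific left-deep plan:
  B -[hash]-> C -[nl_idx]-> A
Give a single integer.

3440

step 1: scan B: cost=40, card=40
step 2: join C via hash
    card(P join C) = 40*120/(40) = 120
    cost = 40 + 2*120*7 + 40 = 1760
step 3: join A via nl_idx
    card(P join A) = 120*400/(80) = 600
    cost = 1760 + 120*9 + 600 = 3440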